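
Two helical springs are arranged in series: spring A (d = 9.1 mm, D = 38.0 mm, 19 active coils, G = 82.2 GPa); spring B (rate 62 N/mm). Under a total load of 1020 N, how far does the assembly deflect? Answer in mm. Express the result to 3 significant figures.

31.5 mm

k_A = Gd⁴/(8D³N_a) = (82.2×10³)(9.1⁴)/(8·38.0³·19) = 67.584 N/mm
Series: 1/k_eq = 1/67.584 + 1/62 = 0.030925; k_eq = 32.336 N/mm
δ = F/k_eq = 1020/32.336 = 31.544 mm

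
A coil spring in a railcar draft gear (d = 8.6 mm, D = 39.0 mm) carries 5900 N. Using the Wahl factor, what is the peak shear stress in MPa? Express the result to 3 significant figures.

Spring index C = D/d = 39.0/8.6 = 4.5349
K_W = (4C−1)/(4C−4) + 0.615/C = 17.140/14.140 + 0.1356 = 1.3478
τ₀ = 8FD/(πd³) = 8·5900·39.0/(π·8.6³) = 1.8408e+06/1998.2 = 921.22 MPa
τ_max = K·τ₀ = 1.3478 × 921.22 = 1241.6 MPa

1240 MPa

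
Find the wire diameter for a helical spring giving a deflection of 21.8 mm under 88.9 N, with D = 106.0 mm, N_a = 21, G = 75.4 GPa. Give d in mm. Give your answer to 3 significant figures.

Required rate k = F/δ = 88.9/21.8 = 4.078 N/mm
d = (8D³N_a·k / G)^(1/4) = (8·106.0³·21·4.078 / (75.4×10³))^0.25
  = (10822)^0.25 = 10.1994 mm

10.2 mm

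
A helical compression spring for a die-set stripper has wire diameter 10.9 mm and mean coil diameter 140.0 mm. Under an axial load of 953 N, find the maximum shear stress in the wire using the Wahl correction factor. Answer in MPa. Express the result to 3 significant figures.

Spring index C = D/d = 140.0/10.9 = 12.8440
K_W = (4C−1)/(4C−4) + 0.615/C = 50.376/47.376 + 0.0479 = 1.1112
τ₀ = 8FD/(πd³) = 8·953·140.0/(π·10.9³) = 1.06736e+06/4068.5 = 262.35 MPa
τ_max = K·τ₀ = 1.1112 × 262.35 = 291.52 MPa

292 MPa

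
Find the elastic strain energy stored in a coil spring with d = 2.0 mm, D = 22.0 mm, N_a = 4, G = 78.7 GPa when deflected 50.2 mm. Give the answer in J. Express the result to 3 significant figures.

4.66 J

k = Gd⁴/(8D³N_a) = (78.7×10³)(2.0⁴)/(8·22.0³·4) = 3.6955 N/mm
U = ½kδ² = 0.5 × 3.6955 × 50.2² = 4656.4 N·mm = 4.6564 J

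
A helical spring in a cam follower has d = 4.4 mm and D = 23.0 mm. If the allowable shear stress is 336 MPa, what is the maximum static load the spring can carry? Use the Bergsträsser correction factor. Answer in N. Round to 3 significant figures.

C = D/d = 23.0/4.4 = 5.2273
K_B = (4C+2)/(4C−3) = 22.909/17.909 = 1.2792
τ_max = K·8FD/(πd³) → F_max = τ_allow·πd³/(8DK)
F_max = 336·π·4.4³/(8·23.0·1.2792) = 89918/235.37 = 382.03 N

382 N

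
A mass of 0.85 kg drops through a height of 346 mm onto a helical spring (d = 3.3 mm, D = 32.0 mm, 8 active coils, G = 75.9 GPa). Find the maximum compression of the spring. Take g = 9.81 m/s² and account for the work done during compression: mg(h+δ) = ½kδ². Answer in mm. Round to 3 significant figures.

38.7 mm

k = Gd⁴/(8D³N_a) = (75.9×10³)(3.3⁴)/(8·32.0³·8) = 4.2921 N/mm
W = mg = 0.85 × 9.81 = 8.3385 N
½kδ² − Wδ − Wh = 0 → δ = (W + √(W² + 2kWh))/k
δ = (8.3385 + √(69.531 + 24766.3))/4.2921 = (8.3385 + 157.59)/4.2921 = 38.66 mm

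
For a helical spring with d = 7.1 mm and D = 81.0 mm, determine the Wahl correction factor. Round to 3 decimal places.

1.126

C = D/d = 81.0/7.1 = 11.4085
K_W = (4C−1)/(4C−4) + 0.615/C = 44.634/41.634 + 0.0539 = 1.1260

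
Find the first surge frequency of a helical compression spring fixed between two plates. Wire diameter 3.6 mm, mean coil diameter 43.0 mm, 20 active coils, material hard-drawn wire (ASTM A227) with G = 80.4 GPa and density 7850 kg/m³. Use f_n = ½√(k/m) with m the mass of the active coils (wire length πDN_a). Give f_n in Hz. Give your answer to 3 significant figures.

35.1 Hz

k = Gd⁴/(8D³N_a) = (80.4×10³)(3.6⁴)/(8·43.0³·20) = 1.0616 N/mm = 1061.6 N/m
Wire length L = πDN_a = π·43.0·20 = 2701.8 mm
m = ρ·(πd²/4)·L = 7850 × 10.179×10⁻⁶ m² × 2.7018 m = 0.21588 kg
f_n = ½√(k/m) = 0.5·√(1061.6/0.21588) = 0.5·√(4917.3) = 35.062 Hz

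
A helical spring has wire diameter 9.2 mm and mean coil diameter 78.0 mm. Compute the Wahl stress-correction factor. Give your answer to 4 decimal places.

1.1728

C = D/d = 78.0/9.2 = 8.4783
K_W = (4C−1)/(4C−4) + 0.615/C = 32.913/29.913 + 0.0725 = 1.1728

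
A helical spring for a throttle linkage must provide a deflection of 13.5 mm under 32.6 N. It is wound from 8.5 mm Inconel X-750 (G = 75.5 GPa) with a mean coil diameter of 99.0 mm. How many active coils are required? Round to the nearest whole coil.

Required rate k = F/δ = 32.6/13.5 = 2.4148 N/mm
N_a = Gd⁴/(8D³k) = (75.5×10³ × 8.5⁴)/(8 × 99.0³ × 2.4148)
    = 3.94115e+08 / 1.87447e+07 = 21.03 → 21 coils

21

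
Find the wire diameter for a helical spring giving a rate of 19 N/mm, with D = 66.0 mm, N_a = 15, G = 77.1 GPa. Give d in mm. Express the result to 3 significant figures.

d = (8D³N_a·k / G)^(1/4) = (8·66.0³·15·19 / (77.1×10³))^0.25
  = (8501.8)^0.25 = 9.6024 mm

9.60 mm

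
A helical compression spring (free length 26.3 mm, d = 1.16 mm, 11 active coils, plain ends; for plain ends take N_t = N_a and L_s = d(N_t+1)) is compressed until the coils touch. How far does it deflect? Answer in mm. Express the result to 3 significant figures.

12.4 mm

N_t = 11; L_s = 1.16·12 = 13.92 mm
δ_solid = L₀ − L_s = 26.3 − 13.92 = 12.38 mm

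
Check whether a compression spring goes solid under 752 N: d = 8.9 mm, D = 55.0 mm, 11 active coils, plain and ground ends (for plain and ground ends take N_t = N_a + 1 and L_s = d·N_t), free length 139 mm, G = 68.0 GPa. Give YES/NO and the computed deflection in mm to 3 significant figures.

k = Gd⁴/(8D³N_a) = (68.0×10³)(8.9⁴)/(8·55.0³·11) = 29.141 N/mm
N_t = 12; L_s = 8.9·12 = 106.8 mm; δ_solid = L₀ − L_s = 139 − 106.8 = 32.2 mm
δ = F/k = 752/29.141 = 25.806 mm
δ < δ_solid → spring does not go solid

NO, δ = 25.8 mm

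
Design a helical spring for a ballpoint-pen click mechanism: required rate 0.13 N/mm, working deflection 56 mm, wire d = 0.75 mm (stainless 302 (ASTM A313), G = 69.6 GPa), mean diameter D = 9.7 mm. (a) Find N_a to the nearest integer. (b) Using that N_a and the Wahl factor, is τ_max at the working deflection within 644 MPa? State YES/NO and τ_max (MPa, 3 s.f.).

(a) 23 coils; (b) YES, τ_max = 477 MPa

N_a = Gd⁴/(8D³k) = (69.6×10³)(0.75⁴)/(8·9.7³·0.13) = 23.2 → N_a = 23
Actual rate k = Gd⁴/(8D³·23) = 0.13114 N/mm
Working load F = kδ = 0.13114·56 = 7.3436 N
C = 9.7/0.75 = 12.9333; K_W = (4C−1)/(4C−4)+0.615/C = 1.1104
τ_max = K_W·8FD/(πd³) = 1.1104·429.97 = 477.44 MPa
τ_max ≤ 644 MPa → acceptable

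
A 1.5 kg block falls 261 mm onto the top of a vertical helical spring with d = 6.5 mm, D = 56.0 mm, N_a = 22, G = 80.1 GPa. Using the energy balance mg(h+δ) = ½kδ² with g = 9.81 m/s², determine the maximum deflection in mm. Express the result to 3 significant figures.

44.1 mm

k = Gd⁴/(8D³N_a) = (80.1×10³)(6.5⁴)/(8·56.0³·22) = 4.626 N/mm
W = mg = 1.5 × 9.81 = 14.715 N
½kδ² − Wδ − Wh = 0 → δ = (W + √(W² + 2kWh))/k
δ = (14.715 + √(216.53 + 35533.7))/4.626 = (14.715 + 189.08)/4.626 = 44.053 mm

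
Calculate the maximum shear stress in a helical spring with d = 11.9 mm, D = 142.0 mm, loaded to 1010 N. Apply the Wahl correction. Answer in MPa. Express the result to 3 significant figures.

243 MPa

Spring index C = D/d = 142.0/11.9 = 11.9328
K_W = (4C−1)/(4C−4) + 0.615/C = 46.731/43.731 + 0.0515 = 1.1201
τ₀ = 8FD/(πd³) = 8·1010·142.0/(π·11.9³) = 1.14736e+06/5294.1 = 216.72 MPa
τ_max = K·τ₀ = 1.1201 × 216.72 = 242.76 MPa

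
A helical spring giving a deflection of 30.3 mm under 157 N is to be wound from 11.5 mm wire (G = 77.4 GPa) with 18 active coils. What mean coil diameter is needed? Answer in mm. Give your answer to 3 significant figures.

122 mm

Required rate k = F/δ = 157/30.3 = 5.1815 N/mm
D = (Gd⁴/(8N_a·k))^(1/3) = (77.4×10³·11.5⁴/(8·18·5.1815))^(1/3)
  = (1.81432e+06)^(1/3) = 121.9657 mm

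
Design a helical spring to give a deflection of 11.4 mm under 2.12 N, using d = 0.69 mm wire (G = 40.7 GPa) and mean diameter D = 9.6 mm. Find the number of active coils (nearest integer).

7

Required rate k = F/δ = 2.12/11.4 = 0.18596 N/mm
N_a = Gd⁴/(8D³k) = (40.7×10³ × 0.69⁴)/(8 × 9.6³ × 0.18596)
    = 9225.52 / 1316.24 = 7.009 → 7 coils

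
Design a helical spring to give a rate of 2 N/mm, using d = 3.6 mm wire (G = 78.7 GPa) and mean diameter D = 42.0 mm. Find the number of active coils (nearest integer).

N_a = Gd⁴/(8D³k) = (78.7×10³ × 3.6⁴)/(8 × 42.0³ × 2)
    = 1.32186e+07 / 1.18541e+06 = 11.15 → 11 coils

11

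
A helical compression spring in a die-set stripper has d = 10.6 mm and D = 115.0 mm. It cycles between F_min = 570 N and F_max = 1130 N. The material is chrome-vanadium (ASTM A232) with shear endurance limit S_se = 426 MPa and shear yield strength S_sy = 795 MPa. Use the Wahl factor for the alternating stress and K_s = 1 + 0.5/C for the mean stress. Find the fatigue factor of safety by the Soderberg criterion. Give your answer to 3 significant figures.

C = D/d = 115.0/10.6 = 10.8491; K_W = (4C−1)/(4C−4)+0.615/C = 1.1328; K_s = 1+0.5/C = 1.0461
F_a = (F_max−F_min)/2 = 280 N; F_m = (F_max+F_min)/2 = 850 N
τ_a = K_W·8F_aD/(πd³) = 1.1328 × 68.846 = 77.991 MPa
τ_m = K_s·8F_mD/(πd³) = 1.0461 × 209 = 218.63 MPa
Soderberg: 1/n_f = τ_a/S_se + τ_m/S_sy = 77.991/426 + 218.63/795 = 0.18308 + 0.27500 = 0.45808
n_f = 1/0.45808 = 2.183

2.18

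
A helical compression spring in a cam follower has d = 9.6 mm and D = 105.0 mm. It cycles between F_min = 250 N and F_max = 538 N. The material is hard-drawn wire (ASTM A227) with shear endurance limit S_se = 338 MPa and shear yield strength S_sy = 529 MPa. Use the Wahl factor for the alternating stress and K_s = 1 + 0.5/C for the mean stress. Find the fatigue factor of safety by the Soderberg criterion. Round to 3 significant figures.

C = D/d = 105.0/9.6 = 10.9375; K_W = (4C−1)/(4C−4)+0.615/C = 1.1317; K_s = 1+0.5/C = 1.0457
F_a = (F_max−F_min)/2 = 144 N; F_m = (F_max+F_min)/2 = 394 N
τ_a = K_W·8F_aD/(πd³) = 1.1317 × 43.519 = 49.25 MPa
τ_m = K_s·8F_mD/(πd³) = 1.0457 × 119.07 = 124.52 MPa
Soderberg: 1/n_f = τ_a/S_se + τ_m/S_sy = 49.25/338 + 124.52/529 = 0.14571 + 0.23538 = 0.38109
n_f = 1/0.38109 = 2.624

2.62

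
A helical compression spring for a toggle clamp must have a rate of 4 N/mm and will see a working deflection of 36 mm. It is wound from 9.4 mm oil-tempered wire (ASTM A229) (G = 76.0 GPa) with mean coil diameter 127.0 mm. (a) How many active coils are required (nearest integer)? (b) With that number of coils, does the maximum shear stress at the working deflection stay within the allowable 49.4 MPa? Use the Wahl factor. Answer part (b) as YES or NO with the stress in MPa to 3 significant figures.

N_a = Gd⁴/(8D³k) = (76.0×10³)(9.4⁴)/(8·127.0³·4) = 9.052 → N_a = 9
Actual rate k = Gd⁴/(8D³·9) = 4.0233 N/mm
Working load F = kδ = 4.0233·36 = 144.84 N
C = 127.0/9.4 = 13.5106; K_W = (4C−1)/(4C−4)+0.615/C = 1.1055
τ_max = K_W·8FD/(πd³) = 1.1055·56.395 = 62.343 MPa
τ_max > 49.4 MPa → exceeds allowable

(a) 9 coils; (b) NO, τ_max = 62.3 MPa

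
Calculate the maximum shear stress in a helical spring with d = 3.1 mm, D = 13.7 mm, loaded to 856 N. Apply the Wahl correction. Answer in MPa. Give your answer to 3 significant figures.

Spring index C = D/d = 13.7/3.1 = 4.4194
K_W = (4C−1)/(4C−4) + 0.615/C = 16.677/13.677 + 0.1392 = 1.3585
τ₀ = 8FD/(πd³) = 8·856·13.7/(π·3.1³) = 93817.6/93.591 = 1002.4 MPa
τ_max = K·τ₀ = 1.3585 × 1002.4 = 1361.8 MPa

1360 MPa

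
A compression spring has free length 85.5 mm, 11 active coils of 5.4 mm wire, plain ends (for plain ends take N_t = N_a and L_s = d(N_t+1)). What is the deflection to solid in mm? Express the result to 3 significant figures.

N_t = 11; L_s = 5.4·12 = 64.8 mm
δ_solid = L₀ − L_s = 85.5 − 64.8 = 20.7 mm

20.7 mm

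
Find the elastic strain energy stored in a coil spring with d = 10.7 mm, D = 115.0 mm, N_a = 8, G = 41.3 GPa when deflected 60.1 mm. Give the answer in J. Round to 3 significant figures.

10.0 J

k = Gd⁴/(8D³N_a) = (41.3×10³)(10.7⁴)/(8·115.0³·8) = 5.5618 N/mm
U = ½kδ² = 0.5 × 5.5618 × 60.1² = 10045 N·mm = 10.045 J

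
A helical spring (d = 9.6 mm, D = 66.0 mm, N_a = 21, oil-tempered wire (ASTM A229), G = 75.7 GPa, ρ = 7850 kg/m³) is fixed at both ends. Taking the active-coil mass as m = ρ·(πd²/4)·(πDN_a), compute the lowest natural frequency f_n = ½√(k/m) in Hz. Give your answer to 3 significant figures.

k = Gd⁴/(8D³N_a) = (75.7×10³)(9.6⁴)/(8·66.0³·21) = 13.312 N/mm = 13312 N/m
Wire length L = πDN_a = π·66.0·21 = 4354.2 mm
m = ρ·(πd²/4)·L = 7850 × 72.382×10⁻⁶ m² × 4.3542 m = 2.4741 kg
f_n = ½√(k/m) = 0.5·√(13312/2.4741) = 0.5·√(5380.5) = 36.676 Hz

36.7 Hz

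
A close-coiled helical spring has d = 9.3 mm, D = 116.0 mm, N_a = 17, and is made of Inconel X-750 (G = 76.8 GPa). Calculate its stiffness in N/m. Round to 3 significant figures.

k = Gd⁴/(8D³N_a) = (76.8×10³ × 9.3⁴) / (8 × 116.0³ × 17)
  = 5.74504e+08 / 2.12282e+08 = 2.7063 N/mm = 2706.3 N/m

2710 N/m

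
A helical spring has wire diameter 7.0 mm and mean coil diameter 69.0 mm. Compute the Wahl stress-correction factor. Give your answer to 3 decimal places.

C = D/d = 69.0/7.0 = 9.8571
K_W = (4C−1)/(4C−4) + 0.615/C = 38.429/35.429 + 0.0624 = 1.1471

1.147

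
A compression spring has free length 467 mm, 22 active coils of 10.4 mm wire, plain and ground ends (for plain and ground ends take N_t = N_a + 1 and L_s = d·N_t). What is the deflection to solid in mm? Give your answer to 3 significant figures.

228 mm

N_t = 23; L_s = 10.4·23 = 239.2 mm
δ_solid = L₀ − L_s = 467 − 239.2 = 227.8 mm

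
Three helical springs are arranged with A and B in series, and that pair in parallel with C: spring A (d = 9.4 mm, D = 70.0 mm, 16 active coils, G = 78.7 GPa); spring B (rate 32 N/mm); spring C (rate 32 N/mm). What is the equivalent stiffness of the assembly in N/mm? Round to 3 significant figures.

41.7 N/mm

k_A = Gd⁴/(8D³N_a) = (78.7×10³)(9.4⁴)/(8·70.0³·16) = 13.995 N/mm
Springs A,B series: k_AB = 1/(1/13.995+1/32) = 9.7369 N/mm; parallel with C: k_eq = 9.7369+32 = 41.737 N/mm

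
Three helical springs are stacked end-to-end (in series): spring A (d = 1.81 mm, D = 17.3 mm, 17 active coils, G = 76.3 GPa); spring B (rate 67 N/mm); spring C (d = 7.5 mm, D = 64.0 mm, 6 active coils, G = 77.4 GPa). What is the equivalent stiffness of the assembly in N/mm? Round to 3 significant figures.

k_A = Gd⁴/(8D³N_a) = (76.3×10³)(1.81⁴)/(8·17.3³·17) = 1.163 N/mm
k_C = Gd⁴/(8D³N_a) = (77.4×10³)(7.5⁴)/(8·64.0³·6) = 19.463 N/mm
Series: 1/k_eq = 1/1.163 + 1/67 + 1/19.463 = 0.92619; k_eq = 1.0797 N/mm

1.08 N/mm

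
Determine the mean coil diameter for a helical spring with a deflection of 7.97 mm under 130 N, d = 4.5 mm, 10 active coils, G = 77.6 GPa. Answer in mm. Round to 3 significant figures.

Required rate k = F/δ = 130/7.97 = 16.311 N/mm
D = (Gd⁴/(8N_a·k))^(1/3) = (77.6×10³·4.5⁴/(8·10·16.311))^(1/3)
  = (24385.8)^(1/3) = 28.9987 mm

29.0 mm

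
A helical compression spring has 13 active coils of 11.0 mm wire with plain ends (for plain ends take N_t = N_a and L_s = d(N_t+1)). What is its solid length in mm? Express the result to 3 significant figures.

plain ends: N_t = N_a = 13
L_s = d·(N_t+1) = 11.0 × 14 = 154 mm

154 mm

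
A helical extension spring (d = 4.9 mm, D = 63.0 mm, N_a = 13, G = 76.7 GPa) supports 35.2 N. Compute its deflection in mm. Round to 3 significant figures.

20.7 mm

k = Gd⁴/(8D³N_a) = (76.7×10³)(4.9⁴)/(8·63.0³·13) = 1.7003 N/mm
δ = F/k = 35.2 / 1.7003 = 20.702 mm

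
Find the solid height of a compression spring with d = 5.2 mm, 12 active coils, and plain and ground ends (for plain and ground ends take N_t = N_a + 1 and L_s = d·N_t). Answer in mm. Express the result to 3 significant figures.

plain and ground ends: N_t = N_a + 1 = 12 + 1 = 13
L_s = d·N_t = 5.2 × 13 = 67.6 mm

67.6 mm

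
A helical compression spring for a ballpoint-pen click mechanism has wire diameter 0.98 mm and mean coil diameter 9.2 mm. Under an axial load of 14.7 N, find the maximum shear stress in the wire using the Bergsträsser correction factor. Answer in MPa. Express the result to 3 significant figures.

419 MPa

Spring index C = D/d = 9.2/0.98 = 9.3878
K_B = (4C+2)/(4C−3) = 39.551/34.551 = 1.1447
τ₀ = 8FD/(πd³) = 8·14.7·9.2/(π·0.98³) = 1081.92/2.9568 = 365.9 MPa
τ_max = K·τ₀ = 1.1447 × 365.9 = 418.86 MPa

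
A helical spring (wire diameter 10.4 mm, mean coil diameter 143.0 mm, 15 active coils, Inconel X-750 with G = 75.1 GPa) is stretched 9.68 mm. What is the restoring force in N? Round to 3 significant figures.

24.2 N

k = Gd⁴/(8D³N_a) = (75.1×10³)(10.4⁴)/(8·143.0³·15) = 2.5037 N/mm
F = k·δ = 2.5037 × 9.68 = 24.236 N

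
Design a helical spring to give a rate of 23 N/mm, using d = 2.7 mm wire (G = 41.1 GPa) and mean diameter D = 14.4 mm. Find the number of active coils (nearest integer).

4

N_a = Gd⁴/(8D³k) = (41.1×10³ × 2.7⁴)/(8 × 14.4³ × 23)
    = 2.18422e+06 / 549421 = 3.975 → 4 coils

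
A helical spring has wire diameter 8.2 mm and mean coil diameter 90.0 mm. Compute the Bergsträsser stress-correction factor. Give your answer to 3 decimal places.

C = D/d = 90.0/8.2 = 10.9756
K_B = (4C+2)/(4C−3) = 45.902/40.902 = 1.1222

1.122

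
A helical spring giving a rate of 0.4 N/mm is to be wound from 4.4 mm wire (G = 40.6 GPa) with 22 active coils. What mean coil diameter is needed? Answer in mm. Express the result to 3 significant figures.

D = (Gd⁴/(8N_a·k))^(1/3) = (40.6×10³·4.4⁴/(8·22·0.4))^(1/3)
  = (216154)^(1/3) = 60.0143 mm

60.0 mm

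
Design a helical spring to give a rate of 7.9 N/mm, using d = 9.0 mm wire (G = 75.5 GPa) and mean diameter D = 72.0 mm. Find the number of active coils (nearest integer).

21

N_a = Gd⁴/(8D³k) = (75.5×10³ × 9.0⁴)/(8 × 72.0³ × 7.9)
    = 4.95356e+08 / 2.35893e+07 = 21 → 21 coils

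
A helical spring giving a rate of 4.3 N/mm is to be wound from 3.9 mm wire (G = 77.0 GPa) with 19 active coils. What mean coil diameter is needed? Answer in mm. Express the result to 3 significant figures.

D = (Gd⁴/(8N_a·k))^(1/3) = (77.0×10³·3.9⁴/(8·19·4.3))^(1/3)
  = (27254.4)^(1/3) = 30.0939 mm

30.1 mm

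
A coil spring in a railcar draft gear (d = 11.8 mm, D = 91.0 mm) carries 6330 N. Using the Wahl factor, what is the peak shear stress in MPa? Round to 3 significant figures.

1060 MPa

Spring index C = D/d = 91.0/11.8 = 7.7119
K_W = (4C−1)/(4C−4) + 0.615/C = 29.847/26.847 + 0.0797 = 1.1915
τ₀ = 8FD/(πd³) = 8·6330·91.0/(π·11.8³) = 4.60824e+06/5161.7 = 892.77 MPa
τ_max = K·τ₀ = 1.1915 × 892.77 = 1063.7 MPa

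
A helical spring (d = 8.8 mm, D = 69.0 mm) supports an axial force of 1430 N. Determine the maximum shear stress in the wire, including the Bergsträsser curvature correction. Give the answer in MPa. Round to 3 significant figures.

Spring index C = D/d = 69.0/8.8 = 7.8409
K_B = (4C+2)/(4C−3) = 33.364/28.364 = 1.1763
τ₀ = 8FD/(πd³) = 8·1430·69.0/(π·8.8³) = 789360/2140.9 = 368.7 MPa
τ_max = K·τ₀ = 1.1763 × 368.7 = 433.7 MPa

434 MPa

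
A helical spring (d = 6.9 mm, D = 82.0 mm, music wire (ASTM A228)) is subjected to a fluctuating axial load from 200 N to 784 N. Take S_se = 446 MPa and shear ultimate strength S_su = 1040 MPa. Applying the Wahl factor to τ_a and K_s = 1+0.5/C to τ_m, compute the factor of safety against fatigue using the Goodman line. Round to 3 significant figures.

1.28

C = D/d = 82.0/6.9 = 11.8841; K_W = (4C−1)/(4C−4)+0.615/C = 1.1207; K_s = 1+0.5/C = 1.0421
F_a = (F_max−F_min)/2 = 292 N; F_m = (F_max+F_min)/2 = 492 N
τ_a = K_W·8F_aD/(πd³) = 1.1207 × 185.6 = 208 MPa
τ_m = K_s·8F_mD/(πd³) = 1.0421 × 312.73 = 325.89 MPa
Goodman: 1/n_f = τ_a/S_se + τ_m/S_su = 208/446 + 325.89/1040 = 0.46637 + 0.31336 = 0.77972
n_f = 1/0.77972 = 1.283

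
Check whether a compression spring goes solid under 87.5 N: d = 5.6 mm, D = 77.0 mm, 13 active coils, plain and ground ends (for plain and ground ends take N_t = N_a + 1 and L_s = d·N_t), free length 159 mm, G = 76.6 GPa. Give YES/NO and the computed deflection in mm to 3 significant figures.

NO, δ = 55.1 mm

k = Gd⁴/(8D³N_a) = (76.6×10³)(5.6⁴)/(8·77.0³·13) = 1.5866 N/mm
N_t = 14; L_s = 5.6·14 = 78.4 mm; δ_solid = L₀ − L_s = 159 − 78.4 = 80.6 mm
δ = F/k = 87.5/1.5866 = 55.148 mm
δ < δ_solid → spring does not go solid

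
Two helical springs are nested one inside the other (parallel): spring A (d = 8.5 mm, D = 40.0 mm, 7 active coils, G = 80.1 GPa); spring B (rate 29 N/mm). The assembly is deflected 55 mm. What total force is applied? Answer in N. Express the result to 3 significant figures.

8010 N

k_A = Gd⁴/(8D³N_a) = (80.1×10³)(8.5⁴)/(8·40.0³·7) = 116.66 N/mm
Parallel: k_eq = 116.66 + 29 = 145.66 N/mm
F = k_eq·δ = 145.66·55 = 8011.6 N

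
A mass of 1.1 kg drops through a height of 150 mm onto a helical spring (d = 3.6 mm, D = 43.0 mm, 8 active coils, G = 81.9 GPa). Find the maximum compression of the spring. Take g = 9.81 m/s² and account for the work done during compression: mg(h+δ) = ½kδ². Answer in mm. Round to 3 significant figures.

38.8 mm

k = Gd⁴/(8D³N_a) = (81.9×10³)(3.6⁴)/(8·43.0³·8) = 2.7034 N/mm
W = mg = 1.1 × 9.81 = 10.791 N
½kδ² − Wδ − Wh = 0 → δ = (W + √(W² + 2kWh))/k
δ = (10.791 + √(116.45 + 8751.68))/2.7034 = (10.791 + 94.171)/2.7034 = 38.826 mm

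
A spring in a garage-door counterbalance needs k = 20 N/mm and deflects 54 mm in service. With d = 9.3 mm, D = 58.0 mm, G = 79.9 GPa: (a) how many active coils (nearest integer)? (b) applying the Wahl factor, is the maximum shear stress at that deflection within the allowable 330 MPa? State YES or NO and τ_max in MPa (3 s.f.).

N_a = Gd⁴/(8D³k) = (79.9×10³)(9.3⁴)/(8·58.0³·20) = 19.15 → N_a = 19
Actual rate k = Gd⁴/(8D³·19) = 20.154 N/mm
Working load F = kδ = 20.154·54 = 1088.3 N
C = 58.0/9.3 = 6.2366; K_W = (4C−1)/(4C−4)+0.615/C = 1.2418
τ_max = K_W·8FD/(πd³) = 1.2418·199.83 = 248.16 MPa
τ_max ≤ 330 MPa → acceptable

(a) 19 coils; (b) YES, τ_max = 248 MPa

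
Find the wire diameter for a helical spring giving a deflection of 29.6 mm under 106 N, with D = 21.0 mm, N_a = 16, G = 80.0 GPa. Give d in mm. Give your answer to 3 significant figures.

2.70 mm

Required rate k = F/δ = 106/29.6 = 3.5811 N/mm
d = (8D³N_a·k / G)^(1/4) = (8·21.0³·16·3.5811 / (80.0×10³))^0.25
  = (53.063)^0.25 = 2.6990 mm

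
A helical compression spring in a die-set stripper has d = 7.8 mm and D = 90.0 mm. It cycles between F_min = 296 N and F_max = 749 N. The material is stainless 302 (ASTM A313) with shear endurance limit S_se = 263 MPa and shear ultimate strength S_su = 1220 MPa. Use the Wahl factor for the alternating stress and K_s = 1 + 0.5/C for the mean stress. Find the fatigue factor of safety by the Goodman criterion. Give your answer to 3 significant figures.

1.46

C = D/d = 90.0/7.8 = 11.5385; K_W = (4C−1)/(4C−4)+0.615/C = 1.1245; K_s = 1+0.5/C = 1.0433
F_a = (F_max−F_min)/2 = 226.5 N; F_m = (F_max+F_min)/2 = 522.5 N
τ_a = K_W·8F_aD/(πd³) = 1.1245 × 109.39 = 123 MPa
τ_m = K_s·8F_mD/(πd³) = 1.0433 × 252.34 = 263.27 MPa
Goodman: 1/n_f = τ_a/S_se + τ_m/S_su = 123/263 + 263.27/1220 = 0.46769 + 0.21580 = 0.68349
n_f = 1/0.68349 = 1.463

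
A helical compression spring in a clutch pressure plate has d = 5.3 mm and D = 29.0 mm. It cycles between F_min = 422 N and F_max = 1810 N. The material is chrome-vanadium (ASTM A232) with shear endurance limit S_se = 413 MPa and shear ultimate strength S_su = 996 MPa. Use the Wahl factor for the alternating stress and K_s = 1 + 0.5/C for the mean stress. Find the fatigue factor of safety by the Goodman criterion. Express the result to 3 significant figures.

C = D/d = 29.0/5.3 = 5.4717; K_W = (4C−1)/(4C−4)+0.615/C = 1.2801; K_s = 1+0.5/C = 1.0914
F_a = (F_max−F_min)/2 = 694 N; F_m = (F_max+F_min)/2 = 1116 N
τ_a = K_W·8F_aD/(πd³) = 1.2801 × 344.25 = 440.68 MPa
τ_m = K_s·8F_mD/(πd³) = 1.0914 × 553.57 = 604.16 MPa
Goodman: 1/n_f = τ_a/S_se + τ_m/S_su = 440.68/413 + 604.16/996 = 1.06701 + 0.60658 = 1.6736
n_f = 1/1.6736 = 0.5975

0.598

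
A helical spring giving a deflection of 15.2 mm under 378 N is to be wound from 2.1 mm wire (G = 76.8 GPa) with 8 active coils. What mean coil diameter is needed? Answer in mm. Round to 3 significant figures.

Required rate k = F/δ = 378/15.2 = 24.868 N/mm
D = (Gd⁴/(8N_a·k))^(1/3) = (76.8×10³·2.1⁴/(8·8·24.868))^(1/3)
  = (938.448)^(1/3) = 9.7905 mm

9.79 mm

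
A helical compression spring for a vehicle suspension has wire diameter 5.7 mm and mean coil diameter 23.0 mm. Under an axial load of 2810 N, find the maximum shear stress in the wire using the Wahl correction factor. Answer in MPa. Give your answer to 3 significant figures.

Spring index C = D/d = 23.0/5.7 = 4.0351
K_W = (4C−1)/(4C−4) + 0.615/C = 15.140/12.140 + 0.1524 = 1.3995
τ₀ = 8FD/(πd³) = 8·2810·23.0/(π·5.7³) = 517040/581.8 = 888.69 MPa
τ_max = K·τ₀ = 1.3995 × 888.69 = 1243.7 MPa

1240 MPa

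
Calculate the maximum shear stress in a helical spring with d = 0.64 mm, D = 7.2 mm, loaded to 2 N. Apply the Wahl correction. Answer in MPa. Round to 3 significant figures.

Spring index C = D/d = 7.2/0.64 = 11.2500
K_W = (4C−1)/(4C−4) + 0.615/C = 44.000/41.000 + 0.0547 = 1.1278
τ₀ = 8FD/(πd³) = 8·2·7.2/(π·0.64³) = 115.2/0.82355 = 139.88 MPa
τ_max = K·τ₀ = 1.1278 × 139.88 = 157.76 MPa

158 MPa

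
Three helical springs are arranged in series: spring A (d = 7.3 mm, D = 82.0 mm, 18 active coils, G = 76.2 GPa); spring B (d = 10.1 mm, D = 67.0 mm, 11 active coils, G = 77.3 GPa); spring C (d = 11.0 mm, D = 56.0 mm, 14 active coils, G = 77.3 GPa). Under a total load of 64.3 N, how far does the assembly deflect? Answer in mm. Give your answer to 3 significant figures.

k_A = Gd⁴/(8D³N_a) = (76.2×10³)(7.3⁴)/(8·82.0³·18) = 2.7255 N/mm
k_B = Gd⁴/(8D³N_a) = (77.3×10³)(10.1⁴)/(8·67.0³·11) = 30.392 N/mm
k_C = Gd⁴/(8D³N_a) = (77.3×10³)(11.0⁴)/(8·56.0³·14) = 57.54 N/mm
Series: 1/k_eq = 1/2.7255 + 1/30.392 + 1/57.54 = 0.41719; k_eq = 2.397 N/mm
δ = F/k_eq = 64.3/2.397 = 26.825 mm

26.8 mm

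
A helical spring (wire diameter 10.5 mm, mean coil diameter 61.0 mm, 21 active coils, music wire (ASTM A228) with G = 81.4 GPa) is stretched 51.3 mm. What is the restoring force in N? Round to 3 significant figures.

k = Gd⁴/(8D³N_a) = (81.4×10³)(10.5⁴)/(8·61.0³·21) = 25.947 N/mm
F = k·δ = 25.947 × 51.3 = 1331.1 N

1330 N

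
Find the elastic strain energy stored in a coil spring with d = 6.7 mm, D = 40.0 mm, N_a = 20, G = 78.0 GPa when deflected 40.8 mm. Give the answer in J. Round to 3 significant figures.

k = Gd⁴/(8D³N_a) = (78.0×10³)(6.7⁴)/(8·40.0³·20) = 15.349 N/mm
U = ½kδ² = 0.5 × 15.349 × 40.8² = 12776 N·mm = 12.776 J

12.8 J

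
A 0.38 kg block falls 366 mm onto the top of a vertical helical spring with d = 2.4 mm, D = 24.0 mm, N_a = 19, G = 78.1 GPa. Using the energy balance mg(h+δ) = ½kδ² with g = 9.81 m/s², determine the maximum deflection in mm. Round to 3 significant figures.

k = Gd⁴/(8D³N_a) = (78.1×10³)(2.4⁴)/(8·24.0³·19) = 1.2332 N/mm
W = mg = 0.38 × 9.81 = 3.7278 N
½kδ² − Wδ − Wh = 0 → δ = (W + √(W² + 2kWh))/k
δ = (3.7278 + √(13.896 + 3364.98))/1.2332 = (3.7278 + 58.128)/1.2332 = 50.161 mm

50.2 mm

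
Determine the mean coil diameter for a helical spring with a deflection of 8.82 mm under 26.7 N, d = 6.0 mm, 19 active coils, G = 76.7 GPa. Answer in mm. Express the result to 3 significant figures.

Required rate k = F/δ = 26.7/8.82 = 3.0272 N/mm
D = (Gd⁴/(8N_a·k))^(1/3) = (76.7×10³·6.0⁴/(8·19·3.0272))^(1/3)
  = (216030)^(1/3) = 60.0028 mm

60.0 mm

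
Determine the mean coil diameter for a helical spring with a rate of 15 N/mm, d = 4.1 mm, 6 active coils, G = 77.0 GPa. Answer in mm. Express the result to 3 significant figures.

31.1 mm

D = (Gd⁴/(8N_a·k))^(1/3) = (77.0×10³·4.1⁴/(8·6·15))^(1/3)
  = (30219.9)^(1/3) = 31.1481 mm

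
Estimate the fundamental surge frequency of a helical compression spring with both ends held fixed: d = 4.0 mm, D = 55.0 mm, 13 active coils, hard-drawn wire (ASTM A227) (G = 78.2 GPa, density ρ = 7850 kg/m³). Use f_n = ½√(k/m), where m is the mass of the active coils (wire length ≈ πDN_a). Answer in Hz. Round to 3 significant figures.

k = Gd⁴/(8D³N_a) = (78.2×10³)(4.0⁴)/(8·55.0³·13) = 1.157 N/mm = 1157 N/m
Wire length L = πDN_a = π·55.0·13 = 2246.2 mm
m = ρ·(πd²/4)·L = 7850 × 12.566×10⁻⁶ m² × 2.2462 m = 0.22158 kg
f_n = ½√(k/m) = 0.5·√(1157/0.22158) = 0.5·√(5221.4) = 36.13 Hz

36.1 Hz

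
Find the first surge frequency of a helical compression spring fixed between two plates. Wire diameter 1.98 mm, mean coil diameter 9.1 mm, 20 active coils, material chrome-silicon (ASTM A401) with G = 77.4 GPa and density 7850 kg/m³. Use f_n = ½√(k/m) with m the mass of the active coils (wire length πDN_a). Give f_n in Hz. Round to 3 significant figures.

422 Hz

k = Gd⁴/(8D³N_a) = (77.4×10³)(1.98⁴)/(8·9.1³·20) = 9.8664 N/mm = 9866.4 N/m
Wire length L = πDN_a = π·9.1·20 = 571.77 mm
m = ρ·(πd²/4)·L = 7850 × 3.0791×10⁻⁶ m² × 0.57177 m = 0.01382 kg
f_n = ½√(k/m) = 0.5·√(9866.4/0.01382) = 0.5·√(7.1391e+05) = 422.47 Hz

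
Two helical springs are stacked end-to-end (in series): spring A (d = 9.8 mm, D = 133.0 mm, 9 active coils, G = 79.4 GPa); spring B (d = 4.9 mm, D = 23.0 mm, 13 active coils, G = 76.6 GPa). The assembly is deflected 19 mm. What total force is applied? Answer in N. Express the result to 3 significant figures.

k_A = Gd⁴/(8D³N_a) = (79.4×10³)(9.8⁴)/(8·133.0³·9) = 4.3235 N/mm
k_B = Gd⁴/(8D³N_a) = (76.6×10³)(4.9⁴)/(8·23.0³·13) = 34.898 N/mm
Series: 1/k_eq = 1/4.3235 + 1/34.898 = 0.25995; k_eq = 3.8469 N/mm
F = k_eq·δ = 3.8469·19 = 73.091 N

73.1 N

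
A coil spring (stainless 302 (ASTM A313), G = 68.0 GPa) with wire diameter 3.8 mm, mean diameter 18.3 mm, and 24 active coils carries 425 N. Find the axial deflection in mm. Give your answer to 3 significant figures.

35.3 mm

k = Gd⁴/(8D³N_a) = (68.0×10³)(3.8⁴)/(8·18.3³·24) = 12.05 N/mm
δ = F/k = 425 / 12.05 = 35.27 mm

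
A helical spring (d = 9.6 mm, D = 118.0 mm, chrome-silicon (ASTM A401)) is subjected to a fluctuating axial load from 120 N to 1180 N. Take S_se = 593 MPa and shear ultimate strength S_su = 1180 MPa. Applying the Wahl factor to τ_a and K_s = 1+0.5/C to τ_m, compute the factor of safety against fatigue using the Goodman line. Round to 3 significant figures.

1.87

C = D/d = 118.0/9.6 = 12.2917; K_W = (4C−1)/(4C−4)+0.615/C = 1.1165; K_s = 1+0.5/C = 1.0407
F_a = (F_max−F_min)/2 = 530 N; F_m = (F_max+F_min)/2 = 650 N
τ_a = K_W·8F_aD/(πd³) = 1.1165 × 180 = 200.97 MPa
τ_m = K_s·8F_mD/(πd³) = 1.0407 × 220.76 = 229.74 MPa
Goodman: 1/n_f = τ_a/S_se + τ_m/S_su = 200.97/593 + 229.74/1180 = 0.33890 + 0.19470 = 0.53359
n_f = 1/0.53359 = 1.874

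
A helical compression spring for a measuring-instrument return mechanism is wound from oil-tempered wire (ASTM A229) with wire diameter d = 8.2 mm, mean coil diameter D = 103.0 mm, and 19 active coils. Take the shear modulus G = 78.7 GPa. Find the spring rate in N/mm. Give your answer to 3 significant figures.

k = Gd⁴/(8D³N_a) = (78.7×10³ × 8.2⁴) / (8 × 103.0³ × 19)
  = 3.5582e+08 / 1.66095e+08 = 2.1423 N/mm

2.14 N/mm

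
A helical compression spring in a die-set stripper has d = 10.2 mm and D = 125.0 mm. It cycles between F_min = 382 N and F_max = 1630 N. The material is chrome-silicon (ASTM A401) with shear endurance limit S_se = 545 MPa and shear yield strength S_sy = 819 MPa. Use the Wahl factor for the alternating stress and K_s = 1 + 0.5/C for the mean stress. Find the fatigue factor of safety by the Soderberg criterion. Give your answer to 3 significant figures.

C = D/d = 125.0/10.2 = 12.2549; K_W = (4C−1)/(4C−4)+0.615/C = 1.1168; K_s = 1+0.5/C = 1.0408
F_a = (F_max−F_min)/2 = 624 N; F_m = (F_max+F_min)/2 = 1006 N
τ_a = K_W·8F_aD/(πd³) = 1.1168 × 187.17 = 209.03 MPa
τ_m = K_s·8F_mD/(πd³) = 1.0408 × 301.75 = 314.06 MPa
Soderberg: 1/n_f = τ_a/S_se + τ_m/S_sy = 209.03/545 + 314.06/819 = 0.38355 + 0.38347 = 0.76702
n_f = 1/0.76702 = 1.304

1.30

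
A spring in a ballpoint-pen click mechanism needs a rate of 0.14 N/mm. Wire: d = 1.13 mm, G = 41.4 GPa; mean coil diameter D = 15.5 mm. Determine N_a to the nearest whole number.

N_a = Gd⁴/(8D³k) = (41.4×10³ × 1.13⁴)/(8 × 15.5³ × 0.14)
    = 67501.6 / 4170.74 = 16.18 → 16 coils

16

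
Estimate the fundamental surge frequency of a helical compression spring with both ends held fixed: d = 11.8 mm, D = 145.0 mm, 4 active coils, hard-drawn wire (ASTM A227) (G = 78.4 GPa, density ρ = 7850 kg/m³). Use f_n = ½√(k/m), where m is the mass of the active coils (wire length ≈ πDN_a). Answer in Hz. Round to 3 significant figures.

49.9 Hz

k = Gd⁴/(8D³N_a) = (78.4×10³)(11.8⁴)/(8·145.0³·4) = 15.581 N/mm = 15581 N/m
Wire length L = πDN_a = π·145.0·4 = 1822.1 mm
m = ρ·(πd²/4)·L = 7850 × 109.36×10⁻⁶ m² × 1.8221 m = 1.5642 kg
f_n = ½√(k/m) = 0.5·√(15581/1.5642) = 0.5·√(9960.7) = 49.902 Hz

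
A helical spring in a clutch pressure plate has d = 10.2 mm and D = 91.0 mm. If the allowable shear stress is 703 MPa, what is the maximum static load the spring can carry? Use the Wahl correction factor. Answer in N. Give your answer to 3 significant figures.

C = D/d = 91.0/10.2 = 8.9216
K_W = (4C−1)/(4C−4) + 0.615/C = 34.686/31.686 + 0.0689 = 1.1636
τ_max = K·8FD/(πd³) → F_max = τ_allow·πd³/(8DK)
F_max = 703·π·10.2³/(8·91.0·1.1636) = 2.3437e+06/847.11 = 2766.7 N

2770 N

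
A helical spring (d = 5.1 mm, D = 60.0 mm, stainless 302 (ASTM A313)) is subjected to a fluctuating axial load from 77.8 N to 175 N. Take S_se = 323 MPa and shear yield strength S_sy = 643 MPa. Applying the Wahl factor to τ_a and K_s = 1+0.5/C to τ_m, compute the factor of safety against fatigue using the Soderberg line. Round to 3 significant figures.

2.32

C = D/d = 60.0/5.1 = 11.7647; K_W = (4C−1)/(4C−4)+0.615/C = 1.1219; K_s = 1+0.5/C = 1.0425
F_a = (F_max−F_min)/2 = 48.6 N; F_m = (F_max+F_min)/2 = 126.4 N
τ_a = K_W·8F_aD/(πd³) = 1.1219 × 55.978 = 62.804 MPa
τ_m = K_s·8F_mD/(πd³) = 1.0425 × 145.59 = 151.78 MPa
Soderberg: 1/n_f = τ_a/S_se + τ_m/S_sy = 62.804/323 + 151.78/643 = 0.19444 + 0.23604 = 0.43048
n_f = 1/0.43048 = 2.323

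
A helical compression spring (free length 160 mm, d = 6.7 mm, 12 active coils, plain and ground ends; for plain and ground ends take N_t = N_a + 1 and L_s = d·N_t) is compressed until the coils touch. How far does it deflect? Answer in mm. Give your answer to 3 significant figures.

N_t = 13; L_s = 6.7·13 = 87.1 mm
δ_solid = L₀ − L_s = 160 − 87.1 = 72.9 mm

72.9 mm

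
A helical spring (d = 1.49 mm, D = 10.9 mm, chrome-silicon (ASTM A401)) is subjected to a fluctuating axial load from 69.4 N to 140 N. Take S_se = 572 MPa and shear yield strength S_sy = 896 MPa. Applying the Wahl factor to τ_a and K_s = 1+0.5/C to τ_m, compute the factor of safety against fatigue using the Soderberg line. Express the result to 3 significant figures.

0.599

C = D/d = 10.9/1.49 = 7.3154; K_W = (4C−1)/(4C−4)+0.615/C = 1.2028; K_s = 1+0.5/C = 1.0683
F_a = (F_max−F_min)/2 = 35.3 N; F_m = (F_max+F_min)/2 = 104.7 N
τ_a = K_W·8F_aD/(πd³) = 1.2028 × 296.2 = 356.27 MPa
τ_m = K_s·8F_mD/(πd³) = 1.0683 × 878.53 = 938.57 MPa
Soderberg: 1/n_f = τ_a/S_se + τ_m/S_sy = 356.27/572 + 938.57/896 = 0.62286 + 1.04751 = 1.6704
n_f = 1/1.6704 = 0.5987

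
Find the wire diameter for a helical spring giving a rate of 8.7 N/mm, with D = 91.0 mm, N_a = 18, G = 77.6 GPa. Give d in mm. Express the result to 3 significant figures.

10.5 mm

d = (8D³N_a·k / G)^(1/4) = (8·91.0³·18·8.7 / (77.6×10³))^0.25
  = (12166)^0.25 = 10.5023 mm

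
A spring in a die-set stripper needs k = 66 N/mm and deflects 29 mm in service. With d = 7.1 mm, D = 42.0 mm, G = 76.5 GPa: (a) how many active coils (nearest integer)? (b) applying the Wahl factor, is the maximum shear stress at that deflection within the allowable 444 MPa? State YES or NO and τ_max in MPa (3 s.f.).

(a) 5 coils; (b) NO, τ_max = 714 MPa

N_a = Gd⁴/(8D³k) = (76.5×10³)(7.1⁴)/(8·42.0³·66) = 4.97 → N_a = 5
Actual rate k = Gd⁴/(8D³·5) = 65.597 N/mm
Working load F = kδ = 65.597·29 = 1902.3 N
C = 42.0/7.1 = 5.9155; K_W = (4C−1)/(4C−4)+0.615/C = 1.2565
τ_max = K_W·8FD/(πd³) = 1.2565·568.46 = 714.29 MPa
τ_max > 444 MPa → exceeds allowable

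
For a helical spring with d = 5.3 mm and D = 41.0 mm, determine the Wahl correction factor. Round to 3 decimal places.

1.191

C = D/d = 41.0/5.3 = 7.7358
K_W = (4C−1)/(4C−4) + 0.615/C = 29.943/26.943 + 0.0795 = 1.1908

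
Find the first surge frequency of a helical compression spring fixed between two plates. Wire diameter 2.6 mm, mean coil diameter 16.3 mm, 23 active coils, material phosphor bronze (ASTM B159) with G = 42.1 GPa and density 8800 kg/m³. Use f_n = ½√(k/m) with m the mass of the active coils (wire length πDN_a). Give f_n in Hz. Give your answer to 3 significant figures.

105 Hz

k = Gd⁴/(8D³N_a) = (42.1×10³)(2.6⁴)/(8·16.3³·23) = 2.4143 N/mm = 2414.3 N/m
Wire length L = πDN_a = π·16.3·23 = 1177.8 mm
m = ρ·(πd²/4)·L = 8800 × 5.3093×10⁻⁶ m² × 1.1778 m = 0.055028 kg
f_n = ½√(k/m) = 0.5·√(2414.3/0.055028) = 0.5·√(43874) = 104.73 Hz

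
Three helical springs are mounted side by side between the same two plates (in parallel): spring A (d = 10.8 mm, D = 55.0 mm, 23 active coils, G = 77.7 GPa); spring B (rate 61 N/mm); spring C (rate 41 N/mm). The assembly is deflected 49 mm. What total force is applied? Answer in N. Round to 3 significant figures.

k_A = Gd⁴/(8D³N_a) = (77.7×10³)(10.8⁴)/(8·55.0³·23) = 34.531 N/mm
Parallel: k_eq = 34.531 + 61 + 41 = 136.53 N/mm
F = k_eq·δ = 136.53·49 = 6690 N

6690 N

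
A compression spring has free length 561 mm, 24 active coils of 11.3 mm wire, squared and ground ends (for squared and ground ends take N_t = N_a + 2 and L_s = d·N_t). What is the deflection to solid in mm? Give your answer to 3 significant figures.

267 mm

N_t = 26; L_s = 11.3·26 = 293.8 mm
δ_solid = L₀ − L_s = 561 − 293.8 = 267.2 mm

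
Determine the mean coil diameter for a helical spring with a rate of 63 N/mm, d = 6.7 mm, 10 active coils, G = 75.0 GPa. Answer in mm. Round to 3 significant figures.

D = (Gd⁴/(8N_a·k))^(1/3) = (75.0×10³·6.7⁴/(8·10·63))^(1/3)
  = (29986.8)^(1/3) = 31.0678 mm

31.1 mm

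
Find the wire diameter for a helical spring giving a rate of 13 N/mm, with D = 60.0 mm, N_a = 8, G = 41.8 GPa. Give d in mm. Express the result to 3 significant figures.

d = (8D³N_a·k / G)^(1/4) = (8·60.0³·8·13 / (41.8×10³))^0.25
  = (4299.3)^0.25 = 8.0975 mm

8.10 mm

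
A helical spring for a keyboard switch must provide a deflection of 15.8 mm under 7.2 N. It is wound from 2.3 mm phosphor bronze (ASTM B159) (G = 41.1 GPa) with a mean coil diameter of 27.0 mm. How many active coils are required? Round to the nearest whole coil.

Required rate k = F/δ = 7.2/15.8 = 0.4557 N/mm
N_a = Gd⁴/(8D³k) = (41.1×10³ × 2.3⁴)/(8 × 27.0³ × 0.4557)
    = 1.15015e+06 / 71755.7 = 16.03 → 16 coils

16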